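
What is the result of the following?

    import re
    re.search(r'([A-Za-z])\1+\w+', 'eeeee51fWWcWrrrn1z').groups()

After group 1 captures some text, `\1` only succeeds where that same text appears again.
`re.search` scans for the first position where the pattern succeeds.
The match spans [0:18] → 'eeeee51fWWcWrrrn1z'.
Captured: group 1 = 'e'.

('e',)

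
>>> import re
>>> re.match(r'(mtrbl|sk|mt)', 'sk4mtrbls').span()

(0, 2)

With `match`, the pattern is implicitly anchored at the beginning.
The match spans [0:2] → 'sk'.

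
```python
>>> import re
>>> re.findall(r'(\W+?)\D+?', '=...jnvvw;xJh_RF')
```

['=', '.', ';']

The pattern matches one or more of a non-word character (lazy) (captured); then one or more of a non-digit (lazy).
A `+?`/`*?`/`{m,n}?` starts at its minimum and grows only as far as needed for what follows to match.
Walking the string: at [0:2] match '=.', group 1 = '='; at [2:4] match '..', group 1 = '.'; at [9:11] match ';x', group 1 = ';'.
With a single group, `findall` returns only what that group captured — 3 items.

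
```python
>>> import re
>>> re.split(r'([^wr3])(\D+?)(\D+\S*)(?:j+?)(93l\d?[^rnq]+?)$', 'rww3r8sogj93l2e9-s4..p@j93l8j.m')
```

['rww3r', '8', 's', 'ogj93l2e9-s4..p@', '93l8j.m', '']

The pattern matches any character except [wr3] (captured); then one or more of a non-digit (lazy) (captured); then one or more of a non-digit, then zero or more of a non-whitespace character (captured); then one or more of a literal 'j' (lazy) (non-capturing group); then the literal '93l', then optionally a digit, then one or more of any character except [rnq] (lazy) (captured); then anchored at the end.
With the lazy modifier that quantifier settles for the fewest repetitions that let the rest of the pattern succeed (the atoms after it are unaffected and can still be greedy).
Matches to split on: at [5:31] → '8sogj93l2e9-s4..p@j93l8j.m'.
`re.split` interleaves the captured-group text with the surrounding fragments.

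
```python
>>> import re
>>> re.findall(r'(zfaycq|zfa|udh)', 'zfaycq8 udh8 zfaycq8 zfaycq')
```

Branches in `(...|...)` are attempted left-to-right; the first branch that allows the whole pattern to succeed is taken.
Matches: at [0:6] match 'zfaycq', group 1 = 'zfaycq'; at [8:11] match 'udh', group 1 = 'udh'; at [13:19] match 'zfaycq', group 1 = 'zfaycq'; at [21:27] match 'zfaycq', group 1 = 'zfaycq'.
One capturing group, so `findall` returns just the captured substring from each match — 4 in all.

['zfaycq', 'udh', 'zfaycq', 'zfaycq']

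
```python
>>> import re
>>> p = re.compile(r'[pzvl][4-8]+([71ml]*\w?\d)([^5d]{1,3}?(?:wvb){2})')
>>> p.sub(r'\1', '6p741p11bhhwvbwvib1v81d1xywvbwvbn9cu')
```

'6p741p11bhhwvbwvib11d1n9cu'

Pattern: one of [pzvl], then one or more of a character in [4-8]; then zero or more of one of [71ml], then optionally a word character, then a digit (captured); then 1 to 3 of any character except [5d] (lazy), then the literal 'wvb' repeated 2 times (captured).
The replacement refers to a captured group, so each match is rewritten using its own captured text.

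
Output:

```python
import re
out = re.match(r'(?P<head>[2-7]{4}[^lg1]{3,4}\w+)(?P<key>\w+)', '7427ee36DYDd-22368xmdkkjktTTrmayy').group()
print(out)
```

The pattern matches exactly 4 of a character in [2-7], then 3 to 4 of any character except [lg1], then one or more of a word character (captured as 'head'); then one or more of a word character (captured as 'key').
`re.match` only tries the pattern at the start of the string.
The match spans [0:12] → '7427ee36DYDd'.
Captured: group 1 = '7427ee36DYD', group 2 = 'd'.

7427ee36DYDd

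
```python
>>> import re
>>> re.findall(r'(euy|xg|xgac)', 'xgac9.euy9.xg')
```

['xg', 'euy', 'xg']

The regex engine tests alternatives in the order written; an earlier branch that matches wins even if a later one would match more.
One capturing group, so `findall` returns just the captured substring from each match — 3 in all.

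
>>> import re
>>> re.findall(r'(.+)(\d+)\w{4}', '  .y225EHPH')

This matches one or more of any character (captured); then one or more of a digit (captured); then exactly 4 of a word character.
Scanning left to right: at [0:11] match '  .y225EHPH', groups = ('  .y22', '5').
With 2 capturing groups, `findall` returns a 2-tuple per match.

[('  .y22', '5')]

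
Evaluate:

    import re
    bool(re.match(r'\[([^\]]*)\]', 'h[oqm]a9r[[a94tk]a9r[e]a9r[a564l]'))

`match` is anchored at position 0; if the pattern doesn't fit there, it returns None.
Here the string doesn't start with a match, so the call returns None, and `bool(None)` is False.

False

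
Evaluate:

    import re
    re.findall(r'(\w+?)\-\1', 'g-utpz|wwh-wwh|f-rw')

['wwh']

After group 1 captures some text, `\1` only succeeds where that same text appears again.
With a single group, `findall` returns only what that group captured — 1 item.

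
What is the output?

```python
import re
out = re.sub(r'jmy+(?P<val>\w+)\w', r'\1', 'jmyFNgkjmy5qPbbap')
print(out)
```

FNgkjmy5qPbba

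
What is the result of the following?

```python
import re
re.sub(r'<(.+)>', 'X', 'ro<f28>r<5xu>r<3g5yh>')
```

Matches: at [2:21] → '<f28>r<5xu>r<3g5yh>'.
Each match is replaced by 'X'.

'roX'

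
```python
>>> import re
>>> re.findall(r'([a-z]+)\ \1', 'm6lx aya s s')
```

['s']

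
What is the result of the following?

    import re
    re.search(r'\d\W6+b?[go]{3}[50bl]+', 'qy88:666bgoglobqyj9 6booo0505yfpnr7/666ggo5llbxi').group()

'8:666bgogl'

Pattern: a digit, then a non-word character, then one or more of the literal '6'; then optionally the literal 'b', then exactly 3 of one of [go], then one or more of one of [50bl].
`re.search` tries every starting position until one works.
The match spans [3:13] → '8:666bgogl'.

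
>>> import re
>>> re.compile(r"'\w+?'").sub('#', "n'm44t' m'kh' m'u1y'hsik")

'n# m# m#hsik'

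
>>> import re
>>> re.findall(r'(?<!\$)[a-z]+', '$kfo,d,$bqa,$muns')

Because the assertion is negative and zero-width, positions next to the forbidden text are skipped.
Matches: at [2:4] → 'fo'; at [5:6] → 'd'; at [9:11] → 'qa'; at [14:17] → 'uns'.
Since nothing is captured, `findall` lists the 4 matched substrings directly.

['fo', 'd', 'qa', 'uns']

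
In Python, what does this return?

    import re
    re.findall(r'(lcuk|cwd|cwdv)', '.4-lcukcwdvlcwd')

`|` is ordered: at each position the engine commits to the first alternative that works.
With a single group, `findall` returns only what that group captured — 3 items.

['lcuk', 'cwd', 'cwd']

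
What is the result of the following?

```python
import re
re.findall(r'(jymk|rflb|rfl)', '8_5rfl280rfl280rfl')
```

Matches: at [3:6] match 'rfl', group 1 = 'rfl'; at [9:12] match 'rfl', group 1 = 'rfl'; at [15:18] match 'rfl', group 1 = 'rfl'.
Because there's exactly one group, `findall` drops the full match and keeps group 1 from each hit.

['rfl', 'rfl', 'rfl']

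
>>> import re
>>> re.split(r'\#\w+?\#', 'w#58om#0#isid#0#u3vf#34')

['w', '0', '0', '34']

Matches to split on: at [1:7] → '#58om#'; at [8:14] → '#isid#'; at [15:21] → '#u3vf#'.
Each match becomes a cut point; 4 segments remain.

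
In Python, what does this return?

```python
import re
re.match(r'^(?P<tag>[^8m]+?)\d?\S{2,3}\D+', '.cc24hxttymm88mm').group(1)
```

This matches anchored at the start of the string; then one or more of any character except [8m] (lazy) (captured as 'tag'); then optionally a digit, then 2 to 3 of a non-whitespace character, then one or more of a non-digit.
The `?` after the quantifier makes it lazy — it takes as little as possible before letting the rest of the pattern try.
`match` is anchored at position 0; if the pattern doesn't fit there, it returns None.
The match spans [0:12] → '.cc24hxttymm'.
Captured: group 1 = '.c'.

'.c'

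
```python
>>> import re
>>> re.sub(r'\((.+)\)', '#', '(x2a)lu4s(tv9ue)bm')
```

'#bm'

Each match is replaced by '#'.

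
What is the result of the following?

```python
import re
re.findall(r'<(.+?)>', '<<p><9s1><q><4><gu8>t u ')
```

['<p', '9s1', 'q', '4', 'gu8']

Scanning left to right: at [0:4] match '<<p>', group 1 = '<p'; at [4:9] match '<9s1>', group 1 = '9s1'; at [9:12] match '<q>', group 1 = 'q'; at [12:15] match '<4>', group 1 = '4'; at [15:20] match '<gu8>', group 1 = 'gu8'.
`findall` collects group 1 from each match (5 total).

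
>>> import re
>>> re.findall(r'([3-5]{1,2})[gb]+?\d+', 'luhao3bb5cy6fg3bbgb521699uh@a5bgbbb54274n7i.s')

Pattern: 1 to 2 of a character in [3-5] (captured); then one or more of one of [gb] (lazy), then one or more of a digit.
Walking the string: at [5:9] match '3bb5', group 1 = '3'; at [14:25] match '3bbgb521699', group 1 = '3'; at [29:40] match '5bgbbb54274', group 1 = '5'.
`findall` collects group 1 from each match (3 total).

['3', '3', '5']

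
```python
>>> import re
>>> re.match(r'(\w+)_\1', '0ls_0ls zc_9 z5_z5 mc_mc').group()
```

After group 1 captures some text, `\1` only succeeds where that same text appears again.
`re.match` only tries the pattern at the start of the string.
The match spans [0:7] → '0ls_0ls'.
Captured: group 1 = '0ls'.

'0ls_0ls'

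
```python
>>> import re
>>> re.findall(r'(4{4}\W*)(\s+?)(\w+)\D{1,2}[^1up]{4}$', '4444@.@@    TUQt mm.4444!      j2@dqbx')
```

This matches exactly 4 of the literal '4', then zero or more of a non-word character (captured); then one or more of whitespace (lazy) (captured); then one or more of a word character (captured); then 1 to 2 of a non-digit, then exactly 4 of any character except [1up]; then anchored at the end.
With 3 capturing groups, `findall` returns a 3-tuple per match.

[('4444!     ', ' ', 'j2')]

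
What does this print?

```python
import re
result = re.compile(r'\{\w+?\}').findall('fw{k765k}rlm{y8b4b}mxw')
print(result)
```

Scanning left to right: at [2:9] → '{k765k}'; at [12:19] → '{y8b4b}'.
No capturing groups, so `findall` returns the 2 full match strings.

['{k765k}', '{y8b4b}']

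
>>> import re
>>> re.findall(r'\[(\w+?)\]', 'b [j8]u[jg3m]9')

Scanning left to right: at [2:6] match '[j8]', group 1 = 'j8'; at [7:13] match '[jg3m]', group 1 = 'jg3m'.
One capturing group, so `findall` returns just the captured substring from each match — 2 in all.

['j8', 'jg3m']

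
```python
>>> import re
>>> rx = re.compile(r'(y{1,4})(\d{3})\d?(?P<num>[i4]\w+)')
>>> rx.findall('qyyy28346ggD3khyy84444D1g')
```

Pattern: 1 to 4 of a literal 'y' (captured); then exactly 3 of a digit (captured); then optionally a digit; then one of [i4], then one or more of a word character (captured as 'num').
Multiple groups make `findall` return tuples — one 3-tuple for the one match.

[('yyy', '283', '46ggD3khyy84444D1g')]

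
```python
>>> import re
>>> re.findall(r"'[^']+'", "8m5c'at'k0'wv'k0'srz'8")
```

["'at'", "'wv'", "'srz'"]

Scanning left to right: at [4:8] → "'at'"; at [10:14] → "'wv'"; at [16:21] → "'srz'".
Since nothing is captured, `findall` lists the 3 matched substrings directly.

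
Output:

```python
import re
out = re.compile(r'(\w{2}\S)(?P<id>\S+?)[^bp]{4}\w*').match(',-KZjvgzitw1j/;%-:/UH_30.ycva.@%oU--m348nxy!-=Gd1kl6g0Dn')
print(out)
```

With `match`, the pattern is implicitly anchored at the beginning.
Here the string doesn't start with a match, so the call returns None.

None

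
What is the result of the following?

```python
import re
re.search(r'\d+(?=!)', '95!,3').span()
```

The positive lookaround only admits positions where the adjacent text matches; those characters stay outside the span.
`re.search` tries every starting position until one works.
The match spans [0:2] → '95'.

(0, 2)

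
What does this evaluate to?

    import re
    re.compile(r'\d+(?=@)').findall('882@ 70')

['882']

The `(?=…)`/`(?<=…)` assertion just peeks at neighbouring text; it doesn't advance the match position.
Since nothing is captured, `findall` lists the 1 matched substring directly.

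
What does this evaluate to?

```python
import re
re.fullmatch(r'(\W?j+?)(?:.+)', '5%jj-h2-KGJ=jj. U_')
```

This matches optionally a non-word character, then one or more of a literal 'j' (lazy) (captured); then one or more of any character (non-capturing group).
For `fullmatch`, every character of the input must be accounted for by the pattern.
Here the pattern can't cover the whole string, so the call returns None.

None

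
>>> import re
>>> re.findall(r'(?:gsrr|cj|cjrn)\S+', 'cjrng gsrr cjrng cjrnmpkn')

['cjrng', 'cjrng', 'cjrnmpkn']

Scanning left to right: at [0:5] → 'cjrng'; at [11:16] → 'cjrng'; at [17:25] → 'cjrnmpkn'.
With no groups in the pattern, `findall` gives back each whole match — 3 here.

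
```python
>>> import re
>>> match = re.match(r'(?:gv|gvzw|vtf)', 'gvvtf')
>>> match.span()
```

`re.match` won't scan ahead — the pattern has to work from the very first character.
The match spans [0:2] → 'gv'.

(0, 2)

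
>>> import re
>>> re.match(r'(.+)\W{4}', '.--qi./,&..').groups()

The match spans [0:11] → '.--qi./,&..'.
Captured: group 1 = '.--qi./'.

('.--qi./',)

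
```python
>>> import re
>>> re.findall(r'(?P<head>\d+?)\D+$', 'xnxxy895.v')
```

['895']

One capturing group, so `findall` returns just the captured substring from the one match — 1 in all.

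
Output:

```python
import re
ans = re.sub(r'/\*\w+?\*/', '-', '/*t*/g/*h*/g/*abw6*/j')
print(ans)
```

-g-g-j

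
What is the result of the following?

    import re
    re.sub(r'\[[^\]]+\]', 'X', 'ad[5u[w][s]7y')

'adXX7y'

Matches: at [2:8] → '[5u[w]'; at [8:11] → '[s]'.
Each match is replaced by 'X'.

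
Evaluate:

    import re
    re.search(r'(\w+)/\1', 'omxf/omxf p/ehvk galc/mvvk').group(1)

'omxf'

The backreference `\1` re-matches whatever the first group consumed, character for character.
`re.search` scans for the first position where the pattern succeeds.
The match spans [0:9] → 'omxf/omxf'.
Captured: group 1 = 'omxf'.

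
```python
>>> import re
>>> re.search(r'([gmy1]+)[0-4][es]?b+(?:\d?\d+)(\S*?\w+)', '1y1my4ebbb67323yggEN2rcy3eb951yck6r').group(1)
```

'1y1my'

The match spans [0:35] → '1y1my4ebbb67323yggEN2rcy3eb951yck6r'.
Captured: group 1 = '1y1my', group 2 = 'yggEN2rcy3eb951yck6r'.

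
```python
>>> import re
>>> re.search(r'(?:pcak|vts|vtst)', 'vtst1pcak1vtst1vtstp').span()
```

Alternation tries branches left to right and keeps the first one that lets the overall match succeed at that position.
Unlike `match`, `search` isn't anchored — it looks for the pattern anywhere in the string.
The match spans [0:3] → 'vts'.

(0, 3)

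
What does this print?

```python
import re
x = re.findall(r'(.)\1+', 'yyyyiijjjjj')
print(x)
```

['y', 'i', 'j']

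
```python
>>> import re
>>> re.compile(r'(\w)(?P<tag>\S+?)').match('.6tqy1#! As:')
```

None

This matches a word character (captured); then one or more of a non-whitespace character (lazy) (captured as 'tag').
`re.match` only tries the pattern at the start of the string.
Here the pattern fails at index 0, so the call returns None.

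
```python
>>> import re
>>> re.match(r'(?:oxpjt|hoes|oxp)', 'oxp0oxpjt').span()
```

`re.match` only tries the pattern at the start of the string.
The match spans [0:3] → 'oxp'.

(0, 3)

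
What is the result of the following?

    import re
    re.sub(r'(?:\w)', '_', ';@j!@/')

';@_!@/'

This matches a word character (non-capturing group).
Matches: at [2:3] → 'j'.
`sub` substitutes '_' at each match site.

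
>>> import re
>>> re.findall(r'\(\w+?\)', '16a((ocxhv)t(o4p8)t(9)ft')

Since nothing is captured, `findall` lists the 3 matched substrings directly.

['(ocxhv)', '(o4p8)', '(9)']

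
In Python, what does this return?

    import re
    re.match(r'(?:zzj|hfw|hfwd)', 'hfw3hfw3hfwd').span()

With `match`, the pattern is implicitly anchored at the beginning.
The match spans [0:3] → 'hfw'.

(0, 3)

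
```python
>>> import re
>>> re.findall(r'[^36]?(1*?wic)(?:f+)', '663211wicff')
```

['11wic']

This matches optionally any character except [36]; then zero or more of a literal '1' (lazy), then the literal 'wic' (captured); then one or more of a literal 'f' (non-capturing group).
One capturing group, so `findall` returns just the captured substring from the one match — 1 in all.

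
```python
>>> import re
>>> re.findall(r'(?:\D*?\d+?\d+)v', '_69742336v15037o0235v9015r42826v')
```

Pattern: zero or more of a non-digit (lazy), then one or more of a digit (lazy), then one or more of a digit (non-capturing group); then a literal 'v'.
Scanning left to right: at [0:10] → '_69742336v'; at [15:21] → 'o0235v'; at [25:32] → 'r42826v'.
Since nothing is captured, `findall` lists the 3 matched substrings directly.

['_69742336v', 'o0235v', 'r42826v']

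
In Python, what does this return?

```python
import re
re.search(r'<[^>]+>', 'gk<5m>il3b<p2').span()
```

(2, 6)

`re.search` tries every starting position until one works.
The match spans [2:6] → '<5m>'.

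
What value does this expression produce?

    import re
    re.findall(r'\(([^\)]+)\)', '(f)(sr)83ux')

Walking the string: at [0:3] match '(f)', group 1 = 'f'; at [3:7] match '(sr)', group 1 = 'sr'.
Because there's exactly one group, `findall` drops the full match and keeps group 1 from each hit.

['f', 'sr']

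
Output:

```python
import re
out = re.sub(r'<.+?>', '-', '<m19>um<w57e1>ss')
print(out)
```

-um-ss

With the lazy modifier that quantifier settles for the fewest repetitions that let the rest of the pattern succeed (the atoms after it are unaffected and can still be greedy).
Matches: at [0:5] → '<m19>'; at [7:14] → '<w57e1>'.
`sub` substitutes '-' at each match site.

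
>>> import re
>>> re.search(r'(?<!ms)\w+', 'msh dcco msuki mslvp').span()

The negative lookaround is zero-width — it rules out positions where the adjacent text would match, without consuming anything.
The match spans [0:3] → 'msh'.

(0, 3)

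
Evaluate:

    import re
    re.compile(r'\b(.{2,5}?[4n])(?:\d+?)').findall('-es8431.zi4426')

['es84', '.zi4']

The pattern matches a word boundary (`\b`, zero-width); then 2 to 5 of any character (lazy), then one of [4n] (captured); then one or more of a digit (lazy) (non-capturing group).
A non-greedy quantifier consumes as few characters as it can — just enough that the remainder of the pattern still matches from where it stops; whatever follows it matches normally.
Matches: at [1:6] match 'es843', group 1 = 'es84'; at [7:12] match '.zi44', group 1 = '.zi4'.
One capturing group, so `findall` returns just the captured substring from each match — 2 in all.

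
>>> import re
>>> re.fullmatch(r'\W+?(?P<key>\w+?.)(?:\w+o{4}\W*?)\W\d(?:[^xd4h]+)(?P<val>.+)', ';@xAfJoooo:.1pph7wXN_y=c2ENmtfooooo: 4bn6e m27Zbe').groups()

Pattern: one or more of a non-word character (lazy); then one or more of a word character (lazy), then any character (captured as 'key'); then one or more of a word character, then exactly 4 of a literal 'o', then zero or more of a non-word character (lazy) (non-capturing group); then a non-word character, then a digit; then one or more of any character except [xd4h] (non-capturing group); then one or more of any character (captured as 'val').
`fullmatch` succeeds only if the pattern covers the string from start to end.
The match spans [0:49] → ';@xAfJoooo:.1pph7wXN_y=c2ENmtfooooo: 4bn6e m27Zbe'.
Captured: group 1 = 'xA', group 2 = 'h7wXN_y=c2ENmtfooooo: 4bn6e m27Zbe'.

('xA', 'h7wXN_y=c2ENmtfooooo: 4bn6e m27Zbe')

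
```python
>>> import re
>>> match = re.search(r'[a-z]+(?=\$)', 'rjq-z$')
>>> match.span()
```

(4, 5)

Because the assertion is zero-width, the text it checks is not consumed and won't appear in the result.
The match spans [4:5] → 'z'.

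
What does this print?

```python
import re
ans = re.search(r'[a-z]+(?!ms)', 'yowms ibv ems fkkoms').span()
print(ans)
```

(0, 5)

`(?!…)`/`(?<!…)` only lets a position through if the neighbouring text does NOT match; no characters are consumed.
Unlike `match`, `search` isn't anchored — it looks for the pattern anywhere in the string.
The match spans [0:5] → 'yowms'.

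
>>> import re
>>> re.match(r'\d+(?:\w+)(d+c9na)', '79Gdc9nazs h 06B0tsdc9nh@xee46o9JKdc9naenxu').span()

With `match`, the pattern is implicitly anchored at the beginning.
The match spans [0:8] → '79Gdc9na'.

(0, 8)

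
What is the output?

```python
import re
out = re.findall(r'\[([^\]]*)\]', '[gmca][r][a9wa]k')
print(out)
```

['gmca', 'r', 'a9wa']

Matches: at [0:6] match '[gmca]', group 1 = 'gmca'; at [6:9] match '[r]', group 1 = 'r'; at [9:15] match '[a9wa]', group 1 = 'a9wa'.
`findall` collects group 1 from each match (3 total).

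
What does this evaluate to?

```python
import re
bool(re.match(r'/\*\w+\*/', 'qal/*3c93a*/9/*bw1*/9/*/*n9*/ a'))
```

False

With `match`, the pattern is implicitly anchored at the beginning.
Here the string doesn't start with a match, so the call returns None, and `bool(None)` is False.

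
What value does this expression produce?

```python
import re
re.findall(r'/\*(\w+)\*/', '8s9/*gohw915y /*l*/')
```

['l']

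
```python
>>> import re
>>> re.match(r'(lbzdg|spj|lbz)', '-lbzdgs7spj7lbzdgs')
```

None

With `match`, the pattern is implicitly anchored at the beginning.
Here the pattern fails at index 0, so the call returns None.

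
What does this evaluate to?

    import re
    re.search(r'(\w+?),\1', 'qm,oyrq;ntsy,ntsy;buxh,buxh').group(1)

'ntsy'

A backreference is literal: `\1` must see the identical characters the first group matched.
`re.search` scans for the first position where the pattern succeeds.
The match spans [8:17] → 'ntsy,ntsy'.
Captured: group 1 = 'ntsy'.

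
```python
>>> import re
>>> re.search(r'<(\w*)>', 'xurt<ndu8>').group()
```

'<ndu8>'

`re.search` tries every starting position until one works.
The match spans [4:10] → '<ndu8>'.
Captured: group 1 = 'ndu8'.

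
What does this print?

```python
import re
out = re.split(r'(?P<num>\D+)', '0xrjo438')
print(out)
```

['0', 'xrjo', '438']

The pattern matches one or more of a non-digit (captured as 'num').
With a capturing group present, the delimiter's captured portion is kept in the result list.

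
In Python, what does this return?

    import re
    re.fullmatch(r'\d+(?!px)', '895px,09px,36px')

For `fullmatch`, every character of the input must be accounted for by the pattern.
Here there's no way to consume every character, so the call returns None.

None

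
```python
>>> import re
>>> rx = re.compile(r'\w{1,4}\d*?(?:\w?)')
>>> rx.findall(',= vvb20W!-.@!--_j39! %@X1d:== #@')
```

['vvb20', 'W', '_j39', 'X1d']

The pattern matches 1 to 4 of a word character, then zero or more of a digit (lazy); then optionally a word character (non-capturing group).
The `?` after the quantifier makes it lazy — it takes as little as possible before letting the rest of the pattern try.
Walking the string: at [3:8] → 'vvb20'; at [8:9] → 'W'; at [16:20] → '_j39'; at [24:27] → 'X1d'.
`findall` yields the raw match text (4 of them) because the pattern has no groups.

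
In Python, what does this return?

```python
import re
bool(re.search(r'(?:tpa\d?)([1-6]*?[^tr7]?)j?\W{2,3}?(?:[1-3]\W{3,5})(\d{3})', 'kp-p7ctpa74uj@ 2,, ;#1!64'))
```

False

Here nothing in the string fits, so the call returns None, and `bool(None)` is False.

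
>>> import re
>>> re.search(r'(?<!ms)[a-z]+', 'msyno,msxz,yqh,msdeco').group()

A negative assertion filters positions out without eating any characters.
The match spans [0:5] → 'msyno'.

'msyno'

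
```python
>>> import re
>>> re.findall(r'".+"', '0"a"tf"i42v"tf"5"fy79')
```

['"a"tf"i42v"tf"5"']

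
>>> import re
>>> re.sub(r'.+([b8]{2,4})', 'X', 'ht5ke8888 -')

The pattern matches one or more of any character; then 2 to 4 of one of [b8] (captured).
Matches: at [0:9] → 'ht5ke8888'.
Every occurrence is swapped for 'X'.

'X -'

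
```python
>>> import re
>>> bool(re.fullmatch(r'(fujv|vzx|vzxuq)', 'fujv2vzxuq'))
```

False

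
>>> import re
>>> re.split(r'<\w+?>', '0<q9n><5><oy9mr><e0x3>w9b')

['0', '', '', '', 'w9b']

Matches to split on: at [1:6] → '<q9n>'; at [6:9] → '<5>'; at [9:16] → '<oy9mr>'; at [16:22] → '<e0x3>'.
`split` removes every match and returns the 5 fragments in between.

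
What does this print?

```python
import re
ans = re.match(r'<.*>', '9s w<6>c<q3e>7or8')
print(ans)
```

`re.match` only tries the pattern at the start of the string.
Here the string doesn't start with a match, so the call returns None.

None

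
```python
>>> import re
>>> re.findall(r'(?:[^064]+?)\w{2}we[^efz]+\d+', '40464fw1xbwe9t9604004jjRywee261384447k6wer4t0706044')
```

['fw1xbwe9t9604004', '7k6wer4t0706044']

The pattern matches one or more of any character except [064] (lazy) (non-capturing group); then exactly 2 of a word character, then the literal 'we', then one or more of any character except [efz]; then one or more of a digit.
Since nothing is captured, `findall` lists the 2 matched substrings directly.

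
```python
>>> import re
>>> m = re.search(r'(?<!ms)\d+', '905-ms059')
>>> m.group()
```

The negative lookahead/lookbehind blocks any match where the forbidden context is present.
`re.search` scans for the first position where the pattern succeeds.
The match spans [0:3] → '905'.

'905'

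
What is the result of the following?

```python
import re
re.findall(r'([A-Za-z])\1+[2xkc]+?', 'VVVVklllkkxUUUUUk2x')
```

A backreference is literal: `\1` must see the identical characters the first group matched.
One capturing group, so `findall` returns just the captured substring from each match — 3 in all.

['V', 'l', 'U']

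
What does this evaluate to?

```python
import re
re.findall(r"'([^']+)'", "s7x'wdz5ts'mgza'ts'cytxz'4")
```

['wdz5ts', 'ts']

With a single group, `findall` returns only what that group captured — 2 items.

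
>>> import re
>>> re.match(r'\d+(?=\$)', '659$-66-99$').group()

The `(?=…)`/`(?<=…)` assertion just peeks at neighbouring text; it doesn't advance the match position.
With `match`, the pattern is implicitly anchored at the beginning.
The match spans [0:3] → '659'.

'659'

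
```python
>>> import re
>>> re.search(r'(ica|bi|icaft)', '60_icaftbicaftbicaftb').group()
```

'ica'

Alternation tries branches left to right and keeps the first one that lets the overall match succeed at that position.
Unlike `match`, `search` isn't anchored — it looks for the pattern anywhere in the string.
The match spans [3:6] → 'ica'.
Captured: group 1 = 'ica'.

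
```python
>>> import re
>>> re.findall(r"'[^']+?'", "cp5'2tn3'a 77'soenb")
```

["'2tn3'"]

Matches: at [3:9] → "'2tn3'".
`findall` yields the raw match text (1 of them) because the pattern has no groups.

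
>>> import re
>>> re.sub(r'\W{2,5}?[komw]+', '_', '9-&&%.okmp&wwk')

'9_p&wwk'

The pattern matches 2 to 5 of a non-word character (lazy); then one or more of one of [komw].
Matches: at [1:9] → '-&&%.okm'.
`sub` substitutes '_' at each match site.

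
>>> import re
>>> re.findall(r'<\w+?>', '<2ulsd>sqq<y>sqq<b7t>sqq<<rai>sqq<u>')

With no groups in the pattern, `findall` gives back each whole match — 5 here.

['<2ulsd>', '<y>', '<b7t>', '<rai>', '<u>']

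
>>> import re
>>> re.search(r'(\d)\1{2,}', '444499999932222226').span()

`\1` is not a pattern — it's the concrete string captured by group 1, re-applied verbatim.
`re.search` tries every starting position until one works.
The match spans [0:4] → '4444'.
Captured: group 1 = '4'.

(0, 4)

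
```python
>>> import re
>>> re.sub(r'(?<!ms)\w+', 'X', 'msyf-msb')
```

The negative lookahead/lookbehind blocks any match where the forbidden context is present.
Every occurrence is swapped for 'X'.

'X-X'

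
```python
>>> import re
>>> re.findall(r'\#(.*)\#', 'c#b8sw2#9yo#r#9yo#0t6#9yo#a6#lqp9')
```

Walking the string: at [1:29] match '#b8sw2#9yo#r#9yo#0t6#9yo#a6#', group 1 = 'b8sw2#9yo#r#9yo#0t6#9yo#a6'.
One capturing group, so `findall` returns just the captured substring from the one match — 1 in all.

['b8sw2#9yo#r#9yo#0t6#9yo#a6']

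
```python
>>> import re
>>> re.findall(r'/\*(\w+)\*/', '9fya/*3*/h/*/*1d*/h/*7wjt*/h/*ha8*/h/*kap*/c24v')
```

['3', '1d', '7wjt', 'ha8', 'kap']

One capturing group, so `findall` returns just the captured substring from each match — 5 in all.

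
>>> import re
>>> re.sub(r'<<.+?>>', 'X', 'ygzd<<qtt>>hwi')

'ygzdXhwi'

Every occurrence is swapped for 'X'.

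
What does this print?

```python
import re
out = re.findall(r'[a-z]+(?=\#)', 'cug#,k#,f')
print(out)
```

['cug', 'k']

Lookahead/lookbehind check context without consuming it, so the matched span excludes the asserted characters.
Walking the string: at [0:3] → 'cug'; at [5:6] → 'k'.
With no groups in the pattern, `findall` gives back each whole match — 2 here.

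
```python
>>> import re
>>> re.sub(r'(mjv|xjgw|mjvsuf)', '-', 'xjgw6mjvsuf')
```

Branches in `(...|...)` are attempted left-to-right; the first branch that allows the whole pattern to succeed is taken.
Matches: at [0:4] → 'xjgw'; at [5:8] → 'mjv'.
`sub` substitutes '-' at each match site.

'-6-suf'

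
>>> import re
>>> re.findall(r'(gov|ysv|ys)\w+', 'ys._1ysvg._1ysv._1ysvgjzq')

`|` is ordered: at each position the engine commits to the first alternative that works.
`findall` collects group 1 from each match (3 total).

['ysv', 'ys', 'ysv']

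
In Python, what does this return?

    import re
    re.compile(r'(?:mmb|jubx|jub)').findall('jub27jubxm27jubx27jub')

['jub', 'jubx', 'jubx', 'jub']

The regex engine tests alternatives in the order written; an earlier branch that matches wins even if a later one would match more.
Scanning left to right: at [0:3] → 'jub'; at [5:9] → 'jubx'; at [12:16] → 'jubx'; at [18:21] → 'jub'.
With no groups in the pattern, `findall` gives back each whole match — 4 here.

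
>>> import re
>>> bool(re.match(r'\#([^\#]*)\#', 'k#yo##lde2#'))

False

With `match`, the pattern is implicitly anchored at the beginning.
Here the pattern fails at index 0, so the call returns None, and `bool(None)` is False.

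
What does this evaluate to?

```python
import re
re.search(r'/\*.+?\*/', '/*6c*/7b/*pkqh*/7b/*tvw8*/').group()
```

'/*6c*/'

A non-greedy quantifier consumes as few characters as it can — just enough that the remainder of the pattern still matches from where it stops; whatever follows it matches normally.
The match spans [0:6] → '/*6c*/'.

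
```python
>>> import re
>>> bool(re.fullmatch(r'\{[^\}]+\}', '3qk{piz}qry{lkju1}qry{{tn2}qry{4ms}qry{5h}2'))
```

For `fullmatch`, every character of the input must be accounted for by the pattern.
Here there's no way to consume every character, so the call returns None, and `bool(None)` is False.

False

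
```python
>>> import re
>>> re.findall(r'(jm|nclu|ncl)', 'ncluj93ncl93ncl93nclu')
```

['nclu', 'ncl', 'ncl', 'nclu']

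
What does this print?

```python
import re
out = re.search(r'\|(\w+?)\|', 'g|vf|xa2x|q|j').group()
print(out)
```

|vf|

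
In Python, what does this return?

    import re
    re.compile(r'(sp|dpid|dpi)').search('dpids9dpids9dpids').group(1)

'dpid'

The regex engine tests alternatives in the order written; an earlier branch that matches wins even if a later one would match more.
`re.search` tries every starting position until one works.
The match spans [0:4] → 'dpid'.
Captured: group 1 = 'dpid'.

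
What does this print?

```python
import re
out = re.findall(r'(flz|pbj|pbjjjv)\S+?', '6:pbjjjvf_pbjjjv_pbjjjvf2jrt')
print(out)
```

['pbj', 'pbj', 'pbj']

Alternation isn't longest-match — the leftmost alternative that fits at this position is chosen.
`findall` collects group 1 from each match (3 total).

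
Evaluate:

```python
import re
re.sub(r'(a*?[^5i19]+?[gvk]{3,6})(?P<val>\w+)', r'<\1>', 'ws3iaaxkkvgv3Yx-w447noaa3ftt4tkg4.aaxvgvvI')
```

'ws3i<aaxkkvgv><-w447noaa3ftt4tkg4.aaxvgvv>'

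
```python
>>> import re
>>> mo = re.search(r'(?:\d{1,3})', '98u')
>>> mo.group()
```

'98'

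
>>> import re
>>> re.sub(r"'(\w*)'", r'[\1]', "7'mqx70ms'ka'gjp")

"7[mqx70ms]ka'gjp"

Matches: at [1:10] → "'mqx70ms'".
Each match is replaced using the text its own group 1 captured.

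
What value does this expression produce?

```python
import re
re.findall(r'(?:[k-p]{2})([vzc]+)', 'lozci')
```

['zc']

This matches exactly 2 of a character in [k-p] (non-capturing group); then one or more of one of [vzc] (captured).
Scanning left to right: at [0:4] match 'lozc', group 1 = 'zc'.
One capturing group, so `findall` returns just the captured substring from the one match — 1 in all.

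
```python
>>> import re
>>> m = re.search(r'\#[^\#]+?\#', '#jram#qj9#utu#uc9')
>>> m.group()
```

'#jram#'

The match spans [0:6] → '#jram#'.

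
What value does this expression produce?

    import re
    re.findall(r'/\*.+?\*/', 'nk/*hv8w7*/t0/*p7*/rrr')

['/*hv8w7*/', '/*p7*/']

Lazy quantifiers expand one character at a time until the remainder of the pattern can match.
Matches: at [2:11] → '/*hv8w7*/'; at [13:19] → '/*p7*/'.
No capturing groups, so `findall` returns the 2 full match strings.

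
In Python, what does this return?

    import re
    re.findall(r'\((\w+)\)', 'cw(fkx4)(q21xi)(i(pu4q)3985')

Matches: at [2:8] match '(fkx4)', group 1 = 'fkx4'; at [8:15] match '(q21xi)', group 1 = 'q21xi'; at [17:23] match '(pu4q)', group 1 = 'pu4q'.
One capturing group, so `findall` returns just the captured substring from each match — 3 in all.

['fkx4', 'q21xi', 'pu4q']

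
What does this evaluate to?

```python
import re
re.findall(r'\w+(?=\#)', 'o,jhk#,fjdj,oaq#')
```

['jhk', 'oaq']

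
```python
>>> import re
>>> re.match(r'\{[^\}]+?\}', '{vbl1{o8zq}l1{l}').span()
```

`re.match` won't scan ahead — the pattern has to work from the very first character.
The match spans [0:11] → '{vbl1{o8zq}'.

(0, 11)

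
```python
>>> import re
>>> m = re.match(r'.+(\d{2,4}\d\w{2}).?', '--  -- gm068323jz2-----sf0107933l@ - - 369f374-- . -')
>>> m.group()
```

'--  -- gm068323jz2-----sf0107933l@ - - 369f37'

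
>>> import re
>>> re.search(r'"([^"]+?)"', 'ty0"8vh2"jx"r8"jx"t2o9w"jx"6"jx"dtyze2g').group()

'"8vh2"'

`re.search` tries every starting position until one works.
The match spans [3:9] → '"8vh2"'.
Captured: group 1 = '8vh2'.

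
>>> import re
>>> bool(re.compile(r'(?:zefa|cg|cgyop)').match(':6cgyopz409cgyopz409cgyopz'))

`re.match` won't scan ahead — the pattern has to work from the very first character.
Here the string doesn't start with a match, so the call returns None, and `bool(None)` is False.

False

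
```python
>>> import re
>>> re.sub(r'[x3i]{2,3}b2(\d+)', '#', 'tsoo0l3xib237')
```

Pattern: 2 to 3 of one of [x3i], then the literal 'b2'; then one or more of a digit (captured).
Matches: at [6:13] → '3xib237'.
`sub` substitutes '#' at each match site.

'tsoo0l#'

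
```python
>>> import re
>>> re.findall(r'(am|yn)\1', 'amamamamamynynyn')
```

['am', 'am', 'yn']

`\1` is not a pattern — it's the concrete string captured by group 1, re-applied verbatim.
Matches: at [0:4] match 'amam', group 1 = 'am'; at [4:8] match 'amam', group 1 = 'am'; at [10:14] match 'ynyn', group 1 = 'yn'.
Because there's exactly one group, `findall` drops the full match and keeps group 1 from each hit.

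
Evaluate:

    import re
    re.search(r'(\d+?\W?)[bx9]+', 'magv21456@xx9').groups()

Pattern: one or more of a digit (lazy), then optionally a non-word character (captured); then one or more of one of [bx9].
`re.search` tries every starting position until one works.
The match spans [4:13] → '21456@xx9'.
Captured: group 1 = '21456@'.

('21456@',)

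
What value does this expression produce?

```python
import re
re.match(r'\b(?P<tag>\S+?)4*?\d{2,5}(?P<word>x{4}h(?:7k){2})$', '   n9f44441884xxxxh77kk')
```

None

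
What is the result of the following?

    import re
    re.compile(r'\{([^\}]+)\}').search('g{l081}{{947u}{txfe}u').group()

The match spans [1:7] → '{l081}'.

'{l081}'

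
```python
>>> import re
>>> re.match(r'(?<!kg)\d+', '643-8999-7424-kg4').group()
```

`(?!…)`/`(?<!…)` only lets a position through if the neighbouring text does NOT match; no characters are consumed.
`re.match` won't scan ahead — the pattern has to work from the very first character.
The match spans [0:3] → '643'.

'643'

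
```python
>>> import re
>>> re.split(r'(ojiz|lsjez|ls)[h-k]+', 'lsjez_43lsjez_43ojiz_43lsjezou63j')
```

Matches to split on: at [0:3] → 'lsj'; at [8:11] → 'lsj'; at [23:26] → 'lsj'.
With a capturing group present, the delimiter's captured portion is kept in the result list.

['', 'ls', 'ez_43', 'ls', 'ez_43ojiz_43', 'ls', 'ezou63j']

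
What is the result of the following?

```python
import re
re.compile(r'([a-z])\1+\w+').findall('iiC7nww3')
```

The backreference `\1` re-matches whatever the first group consumed, character for character.
Walking the string: at [0:8] match 'iiC7nww3', group 1 = 'i'.
Because there's exactly one group, `findall` drops the full match and keeps group 1 from the one hit.

['i']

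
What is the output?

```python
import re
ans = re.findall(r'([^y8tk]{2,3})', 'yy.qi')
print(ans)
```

The pattern matches 2 to 3 of any character except [y8tk] (captured).
Because there's exactly one group, `findall` drops the full match and keeps group 1 from the one hit.

['.qi']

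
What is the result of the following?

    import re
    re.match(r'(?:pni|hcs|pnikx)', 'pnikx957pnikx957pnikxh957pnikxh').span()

(0, 3)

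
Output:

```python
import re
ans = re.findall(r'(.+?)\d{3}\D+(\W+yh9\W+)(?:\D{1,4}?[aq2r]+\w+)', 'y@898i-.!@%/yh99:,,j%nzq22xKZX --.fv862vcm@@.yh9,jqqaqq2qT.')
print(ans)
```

[('y@898i-.!@%/yh99:,,j%nzq22xKZX --.fv', '.yh9,')]

This matches one or more of any character (lazy) (captured); then exactly 3 of a digit, then one or more of a non-digit; then one or more of a non-word character, then the literal 'yh9', then one or more of a non-word character (captured); then 1 to 4 of a non-digit (lazy), then one or more of one of [aq2r], then one or more of a word character (non-capturing group).
Multiple groups make `findall` return tuples — one 2-tuple for the one match.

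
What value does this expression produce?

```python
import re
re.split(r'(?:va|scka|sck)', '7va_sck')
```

Matches to split on: at [1:3] → 'va'; at [4:7] → 'sck'.
Each match becomes a cut point; 3 segments remain.

['7', '_', '']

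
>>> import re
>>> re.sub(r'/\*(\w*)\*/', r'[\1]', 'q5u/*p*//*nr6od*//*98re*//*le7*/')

The replacement refers to a captured group, so each match is rewritten using its own captured text.

'q5u[p][nr6od][98re][le7]'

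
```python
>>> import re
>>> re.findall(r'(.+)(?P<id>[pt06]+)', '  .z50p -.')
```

This matches one or more of any character (captured); then one or more of one of [pt06] (captured as 'id').
Walking the string: at [0:7] match '  .z50p', groups = ('  .z50', 'p').
2 groups means the one result is a tuple of 2 captured strings — 1 here.

[('  .z50', 'p')]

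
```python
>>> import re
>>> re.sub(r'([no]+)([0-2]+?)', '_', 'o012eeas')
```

'_12eeas'

The pattern matches one or more of one of [no] (captured); then one or more of a character in [0-2] (lazy) (captured).
Each match is replaced by '_'.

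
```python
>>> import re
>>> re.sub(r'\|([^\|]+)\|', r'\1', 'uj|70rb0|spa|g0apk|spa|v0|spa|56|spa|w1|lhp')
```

'uj70rb0spag0apkspav0spa56spaw1lhp'

Each match is replaced using the text its own group 1 captured.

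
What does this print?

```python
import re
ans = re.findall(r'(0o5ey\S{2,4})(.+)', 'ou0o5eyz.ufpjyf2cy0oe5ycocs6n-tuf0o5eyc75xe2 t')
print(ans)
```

Multiple groups make `findall` return tuples — one 2-tuple for the one match.

[('0o5eyz.uf', 'pjyf2cy0oe5ycocs6n-tuf0o5eyc75xe2 t')]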